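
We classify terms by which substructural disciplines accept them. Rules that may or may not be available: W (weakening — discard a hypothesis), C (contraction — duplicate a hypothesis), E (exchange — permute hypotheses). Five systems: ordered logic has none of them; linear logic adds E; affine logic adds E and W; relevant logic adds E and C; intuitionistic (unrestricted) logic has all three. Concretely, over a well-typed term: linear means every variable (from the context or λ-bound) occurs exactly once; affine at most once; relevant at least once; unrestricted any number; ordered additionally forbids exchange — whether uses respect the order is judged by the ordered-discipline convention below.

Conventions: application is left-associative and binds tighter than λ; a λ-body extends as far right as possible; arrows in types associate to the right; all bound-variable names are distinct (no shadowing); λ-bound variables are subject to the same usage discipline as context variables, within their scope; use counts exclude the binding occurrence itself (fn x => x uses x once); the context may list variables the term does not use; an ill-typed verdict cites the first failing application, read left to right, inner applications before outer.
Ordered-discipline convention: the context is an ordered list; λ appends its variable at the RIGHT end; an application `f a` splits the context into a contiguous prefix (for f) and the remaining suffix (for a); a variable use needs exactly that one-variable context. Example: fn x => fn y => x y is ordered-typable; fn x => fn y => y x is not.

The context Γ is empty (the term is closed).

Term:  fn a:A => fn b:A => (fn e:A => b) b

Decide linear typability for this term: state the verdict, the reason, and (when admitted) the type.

no — needs contraction — b ×2; unused: a, e — weakening required
usage: a [bound]=0; b [bound]=2; e [bound]=0
uses in reading order: b, b
typing: ✓ — A -> A -> A
across the five disciplines: ordered ✗ | linear ✗ | affine ✗ | relevant ✗ | unrestricted ✓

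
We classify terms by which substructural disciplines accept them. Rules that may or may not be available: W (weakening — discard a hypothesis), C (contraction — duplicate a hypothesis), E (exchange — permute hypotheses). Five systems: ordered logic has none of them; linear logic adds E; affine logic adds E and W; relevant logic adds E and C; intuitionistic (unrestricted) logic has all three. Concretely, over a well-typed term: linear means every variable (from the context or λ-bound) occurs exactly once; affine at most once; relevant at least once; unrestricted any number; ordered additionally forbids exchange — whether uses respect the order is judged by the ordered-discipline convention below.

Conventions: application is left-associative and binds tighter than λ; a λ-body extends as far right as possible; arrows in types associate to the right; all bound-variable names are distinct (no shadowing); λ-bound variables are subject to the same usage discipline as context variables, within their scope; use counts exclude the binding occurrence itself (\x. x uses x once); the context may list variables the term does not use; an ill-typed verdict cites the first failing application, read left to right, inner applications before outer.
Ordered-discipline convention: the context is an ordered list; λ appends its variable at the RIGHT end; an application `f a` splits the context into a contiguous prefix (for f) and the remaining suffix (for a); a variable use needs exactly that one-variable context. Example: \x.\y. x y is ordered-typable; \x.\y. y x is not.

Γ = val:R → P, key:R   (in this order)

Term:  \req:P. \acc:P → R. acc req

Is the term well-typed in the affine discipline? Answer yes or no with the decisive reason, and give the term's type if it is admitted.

yes — no duplicate uses among val, key, req, acc; term : P → (P → R) → R
counts: val: 0, key: 0, req (λ-bound): 1, acc (λ-bound): 1
use order (left to right): acc, req
typing: well-typed at P → (P → R) → R
per-discipline verdicts: ordered ✗; linear ✗; affine ✓; relevant ✗; unrestricted ✓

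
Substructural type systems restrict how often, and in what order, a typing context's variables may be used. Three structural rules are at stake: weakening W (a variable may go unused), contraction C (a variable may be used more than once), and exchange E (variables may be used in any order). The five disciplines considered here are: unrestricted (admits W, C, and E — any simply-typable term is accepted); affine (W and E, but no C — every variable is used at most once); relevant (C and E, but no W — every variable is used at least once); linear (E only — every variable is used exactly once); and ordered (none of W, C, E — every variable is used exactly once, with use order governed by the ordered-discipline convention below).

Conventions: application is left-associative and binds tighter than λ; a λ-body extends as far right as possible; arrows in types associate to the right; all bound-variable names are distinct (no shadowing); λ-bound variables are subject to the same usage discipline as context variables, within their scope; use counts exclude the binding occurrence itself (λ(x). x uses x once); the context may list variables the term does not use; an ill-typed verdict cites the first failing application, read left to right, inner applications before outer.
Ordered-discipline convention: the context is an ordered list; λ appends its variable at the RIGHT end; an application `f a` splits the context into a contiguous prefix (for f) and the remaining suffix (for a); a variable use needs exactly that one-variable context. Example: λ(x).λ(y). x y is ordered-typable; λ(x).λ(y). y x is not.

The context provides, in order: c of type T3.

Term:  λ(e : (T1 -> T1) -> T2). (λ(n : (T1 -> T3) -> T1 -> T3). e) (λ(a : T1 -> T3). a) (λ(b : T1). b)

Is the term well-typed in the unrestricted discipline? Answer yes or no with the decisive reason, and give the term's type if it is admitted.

yes — type-checks (((T1 -> T1) -> T2) -> T2) and nothing is barred; term : ((T1 -> T1) -> T2) -> T2
counts: c: 0, e [bound]: 1, n [bound]: 0, a [bound]: 1, b [bound]: 1
order of uses: e, a, b
typing: well-typed — term : ((T1 -> T1) -> T2) -> T2
all disciplines: ordered ✗ | linear ✗ | affine ✓ | relevant ✗ | unrestricted ✓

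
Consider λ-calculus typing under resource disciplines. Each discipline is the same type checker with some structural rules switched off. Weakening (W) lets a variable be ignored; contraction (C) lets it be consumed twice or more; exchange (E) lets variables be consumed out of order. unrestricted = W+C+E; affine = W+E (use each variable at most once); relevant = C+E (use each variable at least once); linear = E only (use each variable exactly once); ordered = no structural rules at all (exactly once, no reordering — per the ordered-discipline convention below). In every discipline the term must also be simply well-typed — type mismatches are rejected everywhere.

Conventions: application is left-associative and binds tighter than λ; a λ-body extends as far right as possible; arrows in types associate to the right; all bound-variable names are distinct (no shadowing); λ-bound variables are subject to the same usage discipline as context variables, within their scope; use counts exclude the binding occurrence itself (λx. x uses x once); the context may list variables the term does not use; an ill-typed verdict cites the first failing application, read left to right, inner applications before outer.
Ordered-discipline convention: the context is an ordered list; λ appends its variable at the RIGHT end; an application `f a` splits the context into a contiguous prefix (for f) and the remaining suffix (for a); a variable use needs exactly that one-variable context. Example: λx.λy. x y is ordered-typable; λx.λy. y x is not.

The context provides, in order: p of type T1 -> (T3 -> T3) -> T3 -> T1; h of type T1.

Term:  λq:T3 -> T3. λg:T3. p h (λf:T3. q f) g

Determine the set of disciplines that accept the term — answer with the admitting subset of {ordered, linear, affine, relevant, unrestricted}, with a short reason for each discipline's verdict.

accepted by: ordered, linear, affine, relevant, unrestricted
variable uses: p: 1×; h: 1×; q (bound): 1×; g (bound): 1×; f (bound): 1×
uses in reading order: p, h, q, f, g
typing: ✓ — (T3 -> T3) -> T3 -> T1
ordered: ✓ — p, h, q, g, f once each; derivable with no W/C/E
linear: ✓ — p, h, q, g, f: one use apiece
affine: ✓ — p, h, q, g, f: no repeats, contraction unneeded
relevant: ✓ — at least one use each (p, h, q, g, f)
unrestricted: ✓ — simply typable at (T3 -> T3) -> T3 -> T1; W, C, E all held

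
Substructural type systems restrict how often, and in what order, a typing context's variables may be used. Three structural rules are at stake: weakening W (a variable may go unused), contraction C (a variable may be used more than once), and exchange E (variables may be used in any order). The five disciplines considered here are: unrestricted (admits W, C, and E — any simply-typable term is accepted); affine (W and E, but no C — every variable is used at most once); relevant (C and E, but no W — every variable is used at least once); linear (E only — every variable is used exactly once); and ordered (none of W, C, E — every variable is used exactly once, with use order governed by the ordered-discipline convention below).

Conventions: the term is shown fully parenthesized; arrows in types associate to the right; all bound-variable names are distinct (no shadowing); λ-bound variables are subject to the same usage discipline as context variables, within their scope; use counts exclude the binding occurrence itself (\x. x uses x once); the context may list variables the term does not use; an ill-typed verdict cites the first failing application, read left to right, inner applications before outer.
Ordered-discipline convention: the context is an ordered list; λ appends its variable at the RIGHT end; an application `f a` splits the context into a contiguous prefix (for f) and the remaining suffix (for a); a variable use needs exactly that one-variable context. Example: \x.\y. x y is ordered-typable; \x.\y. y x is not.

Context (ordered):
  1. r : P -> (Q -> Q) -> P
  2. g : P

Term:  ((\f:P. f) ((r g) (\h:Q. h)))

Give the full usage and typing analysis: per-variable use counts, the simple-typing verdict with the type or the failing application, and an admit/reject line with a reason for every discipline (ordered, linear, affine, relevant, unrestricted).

variable uses: r ×1, g ×1, f (bound) ×1, h (bound) ×1
uses in reading order: f, r, g, h
typing: well-typed at P
ordered: ✓ — r, g, f, h once each; derivable with no W/C/E
linear: ✓ — r, g, f, h: one use apiece
affine: ✓ — r, g, f, h: no repeats, contraction unneeded
relevant: ✓ — r, g, f, h: all used, weakening unneeded
unrestricted: ✓ — simply typable at P; W, C, E all held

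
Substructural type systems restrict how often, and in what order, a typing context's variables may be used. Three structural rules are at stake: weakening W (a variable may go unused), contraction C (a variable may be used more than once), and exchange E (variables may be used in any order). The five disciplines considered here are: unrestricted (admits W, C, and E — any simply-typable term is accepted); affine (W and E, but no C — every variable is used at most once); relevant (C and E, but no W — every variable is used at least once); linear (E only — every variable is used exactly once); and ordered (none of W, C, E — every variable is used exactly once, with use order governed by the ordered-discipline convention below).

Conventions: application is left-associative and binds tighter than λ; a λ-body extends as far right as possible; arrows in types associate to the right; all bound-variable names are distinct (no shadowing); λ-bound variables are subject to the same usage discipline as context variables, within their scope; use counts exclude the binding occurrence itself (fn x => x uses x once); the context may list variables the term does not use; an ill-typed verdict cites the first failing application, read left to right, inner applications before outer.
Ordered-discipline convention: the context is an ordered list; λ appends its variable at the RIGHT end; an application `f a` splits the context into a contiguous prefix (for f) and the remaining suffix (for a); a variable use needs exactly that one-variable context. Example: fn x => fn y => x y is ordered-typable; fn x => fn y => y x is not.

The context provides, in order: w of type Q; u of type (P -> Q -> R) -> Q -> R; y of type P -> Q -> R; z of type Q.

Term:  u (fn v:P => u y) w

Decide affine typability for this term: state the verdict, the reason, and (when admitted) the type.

no — u ×2 used more than once (contraction)
variable uses: w=1, u=2, y=1, z=0, v (bound)=0
use order (left to right): u, u, y, w
typing: well-typed at R
summary: ordered ✗ · linear ✗ · affine ✗ · relevant ✗ · unrestricted ✓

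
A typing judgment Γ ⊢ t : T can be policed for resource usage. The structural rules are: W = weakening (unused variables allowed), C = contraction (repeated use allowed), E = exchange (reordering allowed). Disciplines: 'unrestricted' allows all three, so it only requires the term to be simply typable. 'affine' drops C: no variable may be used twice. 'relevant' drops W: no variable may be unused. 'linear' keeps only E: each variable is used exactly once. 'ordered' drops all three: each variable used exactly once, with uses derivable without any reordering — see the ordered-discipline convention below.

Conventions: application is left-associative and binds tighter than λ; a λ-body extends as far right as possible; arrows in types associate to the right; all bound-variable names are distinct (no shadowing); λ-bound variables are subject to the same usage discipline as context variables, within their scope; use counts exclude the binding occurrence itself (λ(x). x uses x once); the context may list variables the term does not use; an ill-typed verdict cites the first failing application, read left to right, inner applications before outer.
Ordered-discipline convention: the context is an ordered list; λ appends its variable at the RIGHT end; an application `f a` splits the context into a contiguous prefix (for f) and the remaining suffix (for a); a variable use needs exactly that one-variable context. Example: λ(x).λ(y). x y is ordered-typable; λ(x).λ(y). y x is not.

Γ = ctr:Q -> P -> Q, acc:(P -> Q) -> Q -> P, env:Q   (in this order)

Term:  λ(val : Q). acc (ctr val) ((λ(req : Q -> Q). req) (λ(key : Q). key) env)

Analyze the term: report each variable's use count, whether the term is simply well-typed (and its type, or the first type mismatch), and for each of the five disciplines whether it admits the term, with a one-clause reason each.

usage: ctr: 1, acc: 1, env: 1, val [bound]: 1, req [bound]: 1, key [bound]: 1
left-to-right use order: acc, ctr, val, req, key, env
typing: the term checks, with type Q -> P
ordered: ✗ — use order acc, ctr, val, req, key, env needs exchange
linear: ✓ — each of ctr, acc, env, val, req, key used exactly once
affine: ✓ — at most one use each (ctr, acc, env, val, req, key)
relevant: ✓ — at least one use each (ctr, acc, env, val, req, key)
unrestricted: ✓ — simply typable at Q -> P; W, C, E all held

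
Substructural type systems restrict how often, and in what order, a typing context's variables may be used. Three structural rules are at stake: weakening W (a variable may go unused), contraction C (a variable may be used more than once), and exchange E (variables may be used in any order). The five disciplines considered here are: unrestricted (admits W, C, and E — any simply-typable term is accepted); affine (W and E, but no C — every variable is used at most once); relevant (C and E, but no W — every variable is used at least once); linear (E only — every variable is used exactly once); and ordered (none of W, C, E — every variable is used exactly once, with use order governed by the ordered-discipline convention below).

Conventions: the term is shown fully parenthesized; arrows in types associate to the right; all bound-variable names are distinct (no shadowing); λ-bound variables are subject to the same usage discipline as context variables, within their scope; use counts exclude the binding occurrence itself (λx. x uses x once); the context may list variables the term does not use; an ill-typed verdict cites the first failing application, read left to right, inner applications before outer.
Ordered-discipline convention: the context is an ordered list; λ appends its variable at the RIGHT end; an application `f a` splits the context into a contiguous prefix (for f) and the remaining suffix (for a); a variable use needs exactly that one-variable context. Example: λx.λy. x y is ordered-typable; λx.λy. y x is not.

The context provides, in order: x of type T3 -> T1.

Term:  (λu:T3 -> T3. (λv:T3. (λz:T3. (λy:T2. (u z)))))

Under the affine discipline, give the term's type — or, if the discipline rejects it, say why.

term : (T3 -> T3) -> T3 -> T3 -> T2 -> T3
usage: x: 0, u (bound): 1, v (bound): 0, z (bound): 1, y (bound): 0
use order (left to right): u, z
typing: the term checks, with type (T3 -> T3) -> T3 -> T3 -> T2 -> T3
across the five disciplines: ordered ✗, linear ✗, affine ✓, relevant ✗, unrestricted ✓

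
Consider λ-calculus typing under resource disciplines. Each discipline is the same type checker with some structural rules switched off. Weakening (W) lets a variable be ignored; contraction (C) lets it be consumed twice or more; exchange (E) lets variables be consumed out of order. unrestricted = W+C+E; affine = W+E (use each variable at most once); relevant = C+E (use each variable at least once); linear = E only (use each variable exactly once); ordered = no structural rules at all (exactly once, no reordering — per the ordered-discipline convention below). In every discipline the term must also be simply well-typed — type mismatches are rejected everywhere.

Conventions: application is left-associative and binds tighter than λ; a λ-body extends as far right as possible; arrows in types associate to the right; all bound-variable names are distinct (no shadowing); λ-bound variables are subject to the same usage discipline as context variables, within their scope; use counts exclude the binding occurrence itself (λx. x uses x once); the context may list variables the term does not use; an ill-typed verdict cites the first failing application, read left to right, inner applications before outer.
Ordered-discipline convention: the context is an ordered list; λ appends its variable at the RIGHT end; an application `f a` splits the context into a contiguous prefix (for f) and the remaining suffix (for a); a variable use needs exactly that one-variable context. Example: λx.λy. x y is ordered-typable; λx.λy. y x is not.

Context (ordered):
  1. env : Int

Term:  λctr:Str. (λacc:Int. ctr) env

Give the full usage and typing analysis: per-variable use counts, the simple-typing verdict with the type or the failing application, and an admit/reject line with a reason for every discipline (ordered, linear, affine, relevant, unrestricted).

usage: env=1; ctr (bound)=1; acc (bound)=0
left-to-right use order: ctr, env
typing: well-typed — term : Str → Str
ordered ✗ (unused: acc — weakening required)
linear ✗ (unused: acc — weakening required)
affine ✓ (env, ctr, acc: no repeats, contraction unneeded)
relevant ✗ (unused: acc — weakening required)
unrestricted ✓ (well-typed at Str → Str; no restrictions here)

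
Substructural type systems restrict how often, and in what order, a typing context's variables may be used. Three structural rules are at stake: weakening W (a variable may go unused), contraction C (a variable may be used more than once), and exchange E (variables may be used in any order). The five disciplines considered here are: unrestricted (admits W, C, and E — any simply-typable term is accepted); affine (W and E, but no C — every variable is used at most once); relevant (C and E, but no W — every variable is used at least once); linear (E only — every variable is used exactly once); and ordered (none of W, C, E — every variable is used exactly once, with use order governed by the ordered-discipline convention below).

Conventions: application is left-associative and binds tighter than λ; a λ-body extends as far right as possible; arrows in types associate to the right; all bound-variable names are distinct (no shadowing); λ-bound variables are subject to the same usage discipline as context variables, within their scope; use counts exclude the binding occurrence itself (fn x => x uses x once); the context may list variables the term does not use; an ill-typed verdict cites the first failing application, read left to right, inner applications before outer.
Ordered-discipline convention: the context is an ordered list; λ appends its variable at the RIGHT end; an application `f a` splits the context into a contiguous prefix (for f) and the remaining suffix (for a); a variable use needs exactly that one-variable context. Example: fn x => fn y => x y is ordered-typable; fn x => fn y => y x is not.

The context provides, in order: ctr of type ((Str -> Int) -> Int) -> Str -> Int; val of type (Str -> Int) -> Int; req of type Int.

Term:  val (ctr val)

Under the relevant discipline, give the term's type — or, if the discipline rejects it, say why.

not well-typed under relevant — needs weakening: req unused
variable uses: ctr: 1×; val: 2×; req: 0×
uses in reading order: val, ctr, val
typing: well-typed at Int
summary: ordered ✗ | linear ✗ | affine ✗ | relevant ✗ | unrestricted ✓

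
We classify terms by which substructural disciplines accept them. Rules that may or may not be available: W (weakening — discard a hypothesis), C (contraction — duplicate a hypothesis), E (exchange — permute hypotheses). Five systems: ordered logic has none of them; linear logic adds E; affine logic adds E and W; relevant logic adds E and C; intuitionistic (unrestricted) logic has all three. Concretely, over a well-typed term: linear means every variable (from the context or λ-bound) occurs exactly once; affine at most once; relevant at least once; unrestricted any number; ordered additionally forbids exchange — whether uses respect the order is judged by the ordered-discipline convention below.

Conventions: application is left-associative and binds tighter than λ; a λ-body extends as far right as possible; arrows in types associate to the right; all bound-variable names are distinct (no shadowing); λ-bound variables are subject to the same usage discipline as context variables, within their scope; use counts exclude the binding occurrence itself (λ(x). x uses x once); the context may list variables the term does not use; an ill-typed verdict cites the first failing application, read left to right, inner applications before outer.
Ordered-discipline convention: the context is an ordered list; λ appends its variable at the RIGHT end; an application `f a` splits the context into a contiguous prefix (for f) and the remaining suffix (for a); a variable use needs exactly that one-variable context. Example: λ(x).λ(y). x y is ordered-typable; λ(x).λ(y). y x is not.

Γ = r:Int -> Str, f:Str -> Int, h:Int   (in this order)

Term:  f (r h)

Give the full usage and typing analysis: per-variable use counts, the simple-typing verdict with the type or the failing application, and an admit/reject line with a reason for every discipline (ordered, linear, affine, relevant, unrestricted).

counts: r: 1×; f: 1×; h: 1×
order of uses: f, r, h
typing: ✓ — Int
ordered ✗ (no ordered split (uses run f, r, h))
linear ✓ (exactly-once usage across r, f, h)
affine ✓ (no duplicate uses among r, f, h)
relevant ✓ (every one of r, f, h appears)
unrestricted ✓ (well-typed at Int; no restrictions here)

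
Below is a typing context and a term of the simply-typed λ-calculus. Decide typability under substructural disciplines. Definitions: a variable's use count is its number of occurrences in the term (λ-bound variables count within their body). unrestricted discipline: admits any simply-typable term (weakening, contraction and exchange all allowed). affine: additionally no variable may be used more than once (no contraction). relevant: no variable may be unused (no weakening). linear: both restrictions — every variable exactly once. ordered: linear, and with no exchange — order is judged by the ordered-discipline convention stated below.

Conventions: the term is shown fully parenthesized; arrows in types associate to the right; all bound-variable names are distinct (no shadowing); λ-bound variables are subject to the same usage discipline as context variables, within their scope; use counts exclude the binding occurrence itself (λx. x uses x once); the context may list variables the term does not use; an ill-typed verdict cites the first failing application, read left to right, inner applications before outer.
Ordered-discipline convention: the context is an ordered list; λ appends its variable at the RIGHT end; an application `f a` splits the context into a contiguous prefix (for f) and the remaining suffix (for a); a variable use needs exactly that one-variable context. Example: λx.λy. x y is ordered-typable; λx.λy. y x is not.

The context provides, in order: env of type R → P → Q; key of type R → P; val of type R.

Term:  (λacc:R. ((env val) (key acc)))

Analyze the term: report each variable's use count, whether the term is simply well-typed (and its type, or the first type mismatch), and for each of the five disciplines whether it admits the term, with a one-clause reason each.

usage: env=1; key=1; val=1; acc [bound]=1
uses in reading order: env, val, key, acc
typing: ✓ — R → Q
ordered: ✗, no ordered split (uses run env, val, key, acc)
linear: ✓, single use per variable (env, key, val, acc)
affine: ✓, at most one use each (env, key, val, acc)
relevant: ✓, every one of env, key, val, acc appears
unrestricted: ✓, simply typable at R → Q; W, C, E all held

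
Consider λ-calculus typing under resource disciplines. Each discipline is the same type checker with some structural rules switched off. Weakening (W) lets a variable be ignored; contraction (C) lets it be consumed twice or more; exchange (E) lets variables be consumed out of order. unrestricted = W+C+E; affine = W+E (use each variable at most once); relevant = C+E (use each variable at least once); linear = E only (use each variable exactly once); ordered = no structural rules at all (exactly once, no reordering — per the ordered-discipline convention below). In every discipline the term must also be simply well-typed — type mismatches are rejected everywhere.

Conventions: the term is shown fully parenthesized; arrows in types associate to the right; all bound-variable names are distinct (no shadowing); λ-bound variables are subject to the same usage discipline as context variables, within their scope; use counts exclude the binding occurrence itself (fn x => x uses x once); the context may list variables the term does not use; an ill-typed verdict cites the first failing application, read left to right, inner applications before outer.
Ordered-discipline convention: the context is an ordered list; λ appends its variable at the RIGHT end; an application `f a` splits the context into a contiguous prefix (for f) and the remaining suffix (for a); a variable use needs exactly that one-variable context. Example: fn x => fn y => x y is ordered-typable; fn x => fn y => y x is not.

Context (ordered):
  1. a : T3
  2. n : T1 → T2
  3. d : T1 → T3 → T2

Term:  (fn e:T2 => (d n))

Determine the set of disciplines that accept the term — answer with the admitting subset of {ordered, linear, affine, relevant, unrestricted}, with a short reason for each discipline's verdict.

admitting disciplines: none
counts: a=0, n=1, d=1, e [bound]=0
order of uses: d, n
typing: ill-typed: an argument T1 → T2 mismatches the expected T1
ordered: ✗ — the type mismatch rejects it
linear: ✗ — not simply typable
affine: ✗ — fails simple typing
relevant: ✗ — a type mismatch blocks all five
unrestricted: ✗ — the type mismatch rejects it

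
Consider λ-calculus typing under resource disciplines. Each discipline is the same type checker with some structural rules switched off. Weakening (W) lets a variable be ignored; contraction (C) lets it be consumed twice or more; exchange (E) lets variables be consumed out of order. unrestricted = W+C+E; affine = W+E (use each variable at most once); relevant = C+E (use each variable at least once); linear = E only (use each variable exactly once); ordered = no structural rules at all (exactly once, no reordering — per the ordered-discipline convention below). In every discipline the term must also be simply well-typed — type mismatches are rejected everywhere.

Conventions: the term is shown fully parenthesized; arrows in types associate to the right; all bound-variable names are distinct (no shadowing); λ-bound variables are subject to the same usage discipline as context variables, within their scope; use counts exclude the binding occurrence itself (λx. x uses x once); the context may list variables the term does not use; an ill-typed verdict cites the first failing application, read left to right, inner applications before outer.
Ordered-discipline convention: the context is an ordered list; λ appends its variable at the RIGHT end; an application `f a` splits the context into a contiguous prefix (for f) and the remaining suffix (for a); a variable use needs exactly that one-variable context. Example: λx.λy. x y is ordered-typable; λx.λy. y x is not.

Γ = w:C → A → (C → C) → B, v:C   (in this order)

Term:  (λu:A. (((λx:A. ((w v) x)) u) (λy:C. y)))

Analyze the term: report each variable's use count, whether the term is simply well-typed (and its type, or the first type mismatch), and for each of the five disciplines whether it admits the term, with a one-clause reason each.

variable uses: w: 1; v: 1; u [bound]: 1; x [bound]: 1; y [bound]: 1
order of uses: w, v, x, u, y
typing: ✓ — A → B
ordered: ✓ — w, v, u, x, y: once each, no exchange needed
linear: ✓ — single use per variable (w, v, u, x, y)
affine: ✓ — none of w, v, u, x, y used more than once
relevant: ✓ — none of w, v, u, x, y goes unused
unrestricted: ✓ — simply typable at A → B; W, C, E all held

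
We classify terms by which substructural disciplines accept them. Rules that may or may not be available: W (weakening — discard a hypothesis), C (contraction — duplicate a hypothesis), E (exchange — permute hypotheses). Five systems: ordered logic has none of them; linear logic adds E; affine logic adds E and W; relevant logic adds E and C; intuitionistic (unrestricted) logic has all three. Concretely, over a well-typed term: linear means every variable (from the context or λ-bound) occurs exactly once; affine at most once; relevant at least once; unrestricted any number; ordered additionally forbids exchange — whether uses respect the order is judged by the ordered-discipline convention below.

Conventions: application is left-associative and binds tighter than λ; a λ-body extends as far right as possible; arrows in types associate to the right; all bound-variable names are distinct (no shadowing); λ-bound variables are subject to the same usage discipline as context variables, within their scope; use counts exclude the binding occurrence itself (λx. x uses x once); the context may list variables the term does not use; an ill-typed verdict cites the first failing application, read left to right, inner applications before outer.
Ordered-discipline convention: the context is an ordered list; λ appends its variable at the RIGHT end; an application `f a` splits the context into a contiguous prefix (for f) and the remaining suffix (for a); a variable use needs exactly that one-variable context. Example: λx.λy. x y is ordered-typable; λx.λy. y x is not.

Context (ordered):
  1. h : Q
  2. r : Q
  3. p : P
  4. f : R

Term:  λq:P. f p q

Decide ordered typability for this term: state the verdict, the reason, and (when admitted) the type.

no — not simply typable
counts: h: 0×, r: 0×, p: 1×, f: 1×, q (λ-bound): 1×
order of uses: f, p, q
typing: ill-typed: can't apply a value of type R
summary: ordered ✗, linear ✗, affine ✗, relevant ✗, unrestricted ✗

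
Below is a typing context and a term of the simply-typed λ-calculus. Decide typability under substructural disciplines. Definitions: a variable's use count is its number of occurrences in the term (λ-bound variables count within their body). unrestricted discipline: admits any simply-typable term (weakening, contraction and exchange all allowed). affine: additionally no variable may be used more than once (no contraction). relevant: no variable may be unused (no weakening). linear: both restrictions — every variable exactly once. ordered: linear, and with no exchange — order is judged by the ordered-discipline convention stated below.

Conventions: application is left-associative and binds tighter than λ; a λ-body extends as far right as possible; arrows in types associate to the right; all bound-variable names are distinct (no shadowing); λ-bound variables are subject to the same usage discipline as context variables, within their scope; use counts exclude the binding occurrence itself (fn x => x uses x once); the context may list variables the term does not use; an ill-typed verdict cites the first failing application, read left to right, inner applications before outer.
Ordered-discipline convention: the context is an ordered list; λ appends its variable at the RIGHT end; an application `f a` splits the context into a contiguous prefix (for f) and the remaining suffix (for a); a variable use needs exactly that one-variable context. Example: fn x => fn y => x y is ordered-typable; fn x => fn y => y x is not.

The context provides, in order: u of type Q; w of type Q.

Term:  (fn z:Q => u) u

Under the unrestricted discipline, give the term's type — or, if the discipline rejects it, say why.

term : Q
variable uses: u: 2×, w: 0×, z (bound): 0×
left-to-right use order: u, u
typing: ✓ — Q
across the five disciplines: ordered ✗ | linear ✗ | affine ✗ | relevant ✗ | unrestricted ✓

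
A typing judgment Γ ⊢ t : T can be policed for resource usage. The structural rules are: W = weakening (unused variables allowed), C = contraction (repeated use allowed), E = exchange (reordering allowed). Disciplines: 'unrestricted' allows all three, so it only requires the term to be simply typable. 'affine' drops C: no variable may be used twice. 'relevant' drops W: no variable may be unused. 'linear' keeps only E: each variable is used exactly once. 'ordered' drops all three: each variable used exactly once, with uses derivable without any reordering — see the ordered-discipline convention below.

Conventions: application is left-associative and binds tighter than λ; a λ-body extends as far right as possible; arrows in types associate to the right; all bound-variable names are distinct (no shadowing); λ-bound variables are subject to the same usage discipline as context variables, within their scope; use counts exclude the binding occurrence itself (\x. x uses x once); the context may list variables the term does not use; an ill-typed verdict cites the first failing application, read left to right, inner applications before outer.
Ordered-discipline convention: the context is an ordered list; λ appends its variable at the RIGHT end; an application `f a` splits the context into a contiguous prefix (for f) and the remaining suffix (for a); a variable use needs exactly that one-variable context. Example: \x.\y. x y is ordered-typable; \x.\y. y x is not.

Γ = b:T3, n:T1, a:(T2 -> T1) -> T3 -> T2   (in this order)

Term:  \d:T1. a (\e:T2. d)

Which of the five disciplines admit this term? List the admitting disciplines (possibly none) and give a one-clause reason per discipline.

admitting disciplines: affine, unrestricted
variable uses: b=0; n=0; a=1; d (bound)=1; e (bound)=0
use order (left to right): a, d
typing: well-typed — term : T1 -> T3 -> T2
ordered ✗ (b, n, e never used (weakening))
linear ✗ (b, n, e never used (weakening))
affine ✓ (no duplicate uses among b, n, a, d, e)
relevant ✗ (b, n, e never used (weakening))
unrestricted ✓ (type-checks (T1 -> T3 -> T2) and nothing is barred)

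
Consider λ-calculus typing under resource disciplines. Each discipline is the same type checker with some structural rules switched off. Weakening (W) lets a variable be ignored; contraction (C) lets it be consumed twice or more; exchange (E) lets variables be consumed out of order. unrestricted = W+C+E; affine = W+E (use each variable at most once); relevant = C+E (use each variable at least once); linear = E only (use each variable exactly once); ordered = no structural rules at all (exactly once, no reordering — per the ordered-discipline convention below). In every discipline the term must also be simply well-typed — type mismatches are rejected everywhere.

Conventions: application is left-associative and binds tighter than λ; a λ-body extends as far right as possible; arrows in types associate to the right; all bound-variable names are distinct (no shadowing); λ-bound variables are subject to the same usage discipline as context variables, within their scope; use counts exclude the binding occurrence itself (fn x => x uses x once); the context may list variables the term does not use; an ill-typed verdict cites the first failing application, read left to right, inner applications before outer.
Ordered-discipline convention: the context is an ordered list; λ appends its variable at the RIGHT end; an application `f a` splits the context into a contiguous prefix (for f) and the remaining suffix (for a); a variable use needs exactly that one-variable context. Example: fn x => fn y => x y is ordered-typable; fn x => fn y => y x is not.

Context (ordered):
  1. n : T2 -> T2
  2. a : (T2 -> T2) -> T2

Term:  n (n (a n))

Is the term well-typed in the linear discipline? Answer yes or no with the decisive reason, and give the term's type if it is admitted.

no — needs contraction — n ×3
variable uses: n ×3; a ×1
order of uses: n, n, a, n
typing: well-typed — term : T2
across the five disciplines: ordered ✗, linear ✗, affine ✗, relevant ✓, unrestricted ✓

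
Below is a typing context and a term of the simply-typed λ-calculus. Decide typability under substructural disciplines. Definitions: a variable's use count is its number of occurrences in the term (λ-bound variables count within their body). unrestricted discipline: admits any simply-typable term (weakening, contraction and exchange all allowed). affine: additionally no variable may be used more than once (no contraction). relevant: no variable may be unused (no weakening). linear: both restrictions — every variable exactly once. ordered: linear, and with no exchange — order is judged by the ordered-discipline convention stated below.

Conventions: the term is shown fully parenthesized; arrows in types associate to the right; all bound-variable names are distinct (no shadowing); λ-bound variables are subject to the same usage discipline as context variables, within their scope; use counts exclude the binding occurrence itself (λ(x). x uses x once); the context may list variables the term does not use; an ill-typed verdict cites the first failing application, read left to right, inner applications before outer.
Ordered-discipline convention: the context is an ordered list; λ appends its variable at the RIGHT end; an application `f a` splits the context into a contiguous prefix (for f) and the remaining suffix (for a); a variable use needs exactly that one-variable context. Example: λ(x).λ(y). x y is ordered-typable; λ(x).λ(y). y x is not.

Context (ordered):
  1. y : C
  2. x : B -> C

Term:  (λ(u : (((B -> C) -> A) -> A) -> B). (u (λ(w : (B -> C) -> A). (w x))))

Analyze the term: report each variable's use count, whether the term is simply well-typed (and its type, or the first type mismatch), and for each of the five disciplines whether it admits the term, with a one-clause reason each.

counts: y=0, x=1, u (bound)=1, w (bound)=1
left-to-right use order: u, w, x
typing: well-typed — term : ((((B -> C) -> A) -> A) -> B) -> B
ordered: ✗ — needs weakening: y unused
linear: ✗ — needs weakening: y unused
affine: ✓ — none of y, x, u, w used more than once
relevant: ✗ — needs weakening: y unused
unrestricted: ✓ — typability at ((((B -> C) -> A) -> A) -> B) -> B is all that's needed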